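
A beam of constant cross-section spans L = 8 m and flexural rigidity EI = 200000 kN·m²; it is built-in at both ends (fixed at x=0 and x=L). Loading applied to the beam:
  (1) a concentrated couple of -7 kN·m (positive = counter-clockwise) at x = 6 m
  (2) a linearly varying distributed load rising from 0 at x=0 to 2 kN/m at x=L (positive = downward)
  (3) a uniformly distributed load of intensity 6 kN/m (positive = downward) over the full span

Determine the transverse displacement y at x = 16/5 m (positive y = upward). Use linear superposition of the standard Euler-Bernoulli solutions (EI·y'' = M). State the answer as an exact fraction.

y(16/5) = -122257/390625000 m

Load 1 — applied couple M₀=-7 kN·m at a=6 m (b=L-a=2):
  y_1 = (R_Ax³/6 - M_Ax²/2)/EI  [x≤a] with R_A=-63/64, M_A=-35/16 = ((-63/64)·(16/5)³/6 - (-35/16)·(16/5)²/2)/200000 = 91/3125000 m
Load 2 — triangular load w₀=2 kN/m (0→w₀ over full span):
  y_2 = -w₀x²(L-x)²(x+2L)/(120LEI) = -2·(16/5)²·(8-(16/5))²·((16/5)+2·8)/(120·8·200000) = -2304/48828125 m
Load 3 — uniform load w=6 kN/m over full span:
  y_3 = -wx²(L-x)²/(24EI) = -6·(16/5)²·(8-(16/5))²/(24·200000) = -576/1953125 m
Superposition: y = Σ y_i = -122257/390625000 m ≈ -0.000313 m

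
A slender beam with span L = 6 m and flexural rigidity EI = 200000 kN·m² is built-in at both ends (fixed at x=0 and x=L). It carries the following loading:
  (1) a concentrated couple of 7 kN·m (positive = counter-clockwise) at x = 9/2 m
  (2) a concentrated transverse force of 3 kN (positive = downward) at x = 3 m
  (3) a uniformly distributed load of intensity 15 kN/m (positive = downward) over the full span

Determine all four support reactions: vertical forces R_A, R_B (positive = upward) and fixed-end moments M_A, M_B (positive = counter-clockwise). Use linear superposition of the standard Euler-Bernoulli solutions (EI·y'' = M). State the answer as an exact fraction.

Load 1 — applied couple M₀=7 kN·m at a=9/2 m (b=L-a=3/2):
  R_A = 6M₀ab/L³ = 6·7·(9/2)·(3/2)/6³ = 21/16 kN
  M_A = M₀b(2a-b)/L² = 7·(3/2)·(2·(9/2)-(3/2))/6² = 35/16 kN·m
  R_B = -6M₀ab/L³ = -6·7·(9/2)·(3/2)/6³ = -21/16 kN
  M_B = M₀a(2b-a)/L² = 7·(9/2)·(2·(3/2)-(9/2))/6² = -21/16 kN·m
Load 2 — point force P=3 kN at a=3 m (b=L-a=3):
  R_A = Pb²(3a+b)/L³ = 3·3²·(3·3+3)/6³ = 3/2 kN
  M_A = Pab²/L² = 3·3·3²/6² = 9/4 kN·m
  R_B = Pa²(a+3b)/L³ = 3·3²·(3+3·3)/6³ = 3/2 kN
  M_B = -Pa²b/L² = -3·3²·3/6² = -9/4 kN·m
Load 3 — uniform load w=15 kN/m over full span:
  R_A = wL/2 = 15·6/2 = 45 kN
  M_A = wL²/12 = 15·6²/12 = 45 kN·m
  R_B = wL/2 = 15·6/2 = 45 kN
  M_B = -wL²/12 = -15·6²/12 = -45 kN·m
Superposition: R_A = 765/16 kN, M_A = 791/16 kN·m, R_B = 723/16 kN, M_B = -777/16 kN·m

R_A = 765/16 kN, M_A = 791/16 kN·m, R_B = 723/16 kN, M_B = -777/16 kN·m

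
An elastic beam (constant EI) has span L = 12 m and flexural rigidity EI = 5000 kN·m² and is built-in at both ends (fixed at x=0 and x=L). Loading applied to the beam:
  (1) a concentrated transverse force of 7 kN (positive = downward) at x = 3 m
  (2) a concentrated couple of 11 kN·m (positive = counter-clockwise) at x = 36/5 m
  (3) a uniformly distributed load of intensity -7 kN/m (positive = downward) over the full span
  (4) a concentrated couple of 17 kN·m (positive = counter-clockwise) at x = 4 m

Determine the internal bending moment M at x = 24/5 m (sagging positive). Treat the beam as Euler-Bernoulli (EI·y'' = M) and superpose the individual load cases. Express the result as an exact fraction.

M(24/5) = -228839/6000 kN·m

Load 1 — point force P=7 kN at a=3 m (b=L-a=9):
  M_1 = Pa²(a+3b)(L-x)/L³ - Pa²b/L²  [x>a] = 7·3²·(3+3·9)·(12-(24/5))/12³ - 7·3²·9/12² = 63/16 kN·m
Load 2 — applied couple M₀=11 kN·m at a=36/5 m (b=L-a=24/5):
  M_2 = R_Ax - M_A  [x≤a] with R_A=33/25, M_A=88/25 = (33/25)·(24/5) - (88/25) = 352/125 kN·m
Load 3 — uniform load w=-7 kN/m over full span:
  M_3 = wLx/2 - wL²/12 - wx²/2 = (-7)·12·(24/5)/2 - (-7)·12²/12 - (-7)·(24/5)²/2 = -924/25 kN·m
Load 4 — applied couple M₀=17 kN·m at a=4 m (b=L-a=8):
  M_4 = R_Ax - M_A - M₀  [x>a] with R_A=17/9, M_A=0 = (17/9)·(24/5) - 0 - 17 = -119/15 kN·m
Superposition: M = Σ M_i = -228839/6000 kN·m ≈ -38.139833 kN·m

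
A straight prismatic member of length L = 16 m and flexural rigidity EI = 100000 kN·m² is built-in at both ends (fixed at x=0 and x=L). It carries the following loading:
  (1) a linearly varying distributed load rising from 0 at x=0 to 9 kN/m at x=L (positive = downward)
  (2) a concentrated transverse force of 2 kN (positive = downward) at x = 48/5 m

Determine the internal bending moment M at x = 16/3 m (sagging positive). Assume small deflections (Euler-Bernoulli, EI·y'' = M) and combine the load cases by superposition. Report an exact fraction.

Load 1 — triangular load w₀=9 kN/m (0→w₀ over full span):
  M_1 = 3w₀Lx/20 - w₀L²/30 - w₀x³/(6L) = 3·9·16·(16/3)/20 - 9·16²/30 - 9·(16/3)³/(6·16) = 1088/45 kN·m
Load 2 — point force P=2 kN at a=48/5 m (b=L-a=32/5):
  M_2 = Pb²(3a+b)x/L³ - Pab²/L²  [x≤a] = 2·(32/5)²·(3·(48/5)+(32/5))·(16/3)/16³ - 2·(48/5)·(32/5)²/16² = 256/375 kN·m
Superposition: M = Σ M_i = 27968/1125 kN·m ≈ 24.860444 kN·m

M(16/3) = 27968/1125 kN·m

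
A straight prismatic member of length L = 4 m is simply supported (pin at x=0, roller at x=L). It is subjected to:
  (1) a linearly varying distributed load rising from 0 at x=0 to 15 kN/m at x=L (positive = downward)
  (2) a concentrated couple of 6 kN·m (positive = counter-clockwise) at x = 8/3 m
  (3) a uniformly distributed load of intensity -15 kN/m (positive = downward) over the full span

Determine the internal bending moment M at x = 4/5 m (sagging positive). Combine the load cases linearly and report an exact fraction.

Load 1 — triangular load w₀=15 kN/m (0→w₀ over full span):
  M_1 = w₀Lx/6 - w₀x³/(6L) = 15·4·(4/5)/6 - 15·(4/5)³/(6·4) = 192/25 kN·m
Load 2 — applied couple M₀=6 kN·m at a=8/3 m (b=L-a=4/3):
  M_2 = M₀x/L  [x≤a] = 6·(4/5)/4 = 6/5 kN·m
Load 3 — uniform load w=-15 kN/m over full span:
  M_3 = wx(L-x)/2 = (-15)·(4/5)·(4-(4/5))/2 = -96/5 kN·m
Superposition: M = Σ M_i = -258/25 kN·m ≈ -10.320000 kN·m

M(4/5) = -258/25 kN·m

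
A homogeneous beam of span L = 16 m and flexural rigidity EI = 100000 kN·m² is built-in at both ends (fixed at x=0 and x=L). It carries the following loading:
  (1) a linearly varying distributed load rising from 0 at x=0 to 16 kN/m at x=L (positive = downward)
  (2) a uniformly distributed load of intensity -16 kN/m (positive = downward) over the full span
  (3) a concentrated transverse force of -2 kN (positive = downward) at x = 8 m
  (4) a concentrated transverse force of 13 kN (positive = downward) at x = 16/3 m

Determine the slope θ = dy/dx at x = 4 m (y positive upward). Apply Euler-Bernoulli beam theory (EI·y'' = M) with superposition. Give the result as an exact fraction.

Load 1 — triangular load w₀=16 kN/m (0→w₀ over full span):
  θ_1 = -w₀(2x(L-x)(L-2x)(x+2L)+x²(L-x)²)/(120LEI) = -16·(2·4·(16-4)·(16-2·4)·(4+2·16)+4²·(16-4)²)/(120·16·100000) = -39/15625 rad
Load 2 — uniform load w=-16 kN/m over full span:
  θ_2 = -wx(L-x)(L-2x)/(12EI) = -(-16)·4·(16-4)·(16-2·4)/(12·100000) = 16/3125 rad
Load 3 — point force P=-2 kN at a=8 m (b=L-a=8):
  θ_3 = -Pb²x(2aL-(3a+b)x)/(2L³EI)  [x≤a] = -(-2)·8²·4·(2·8·16-(3·8+8)·4)/(2·16³·100000) = 1/12500 rad
Load 4 — point force P=13 kN at a=16/3 m (b=L-a=32/3):
  θ_4 = -Pb²x(2aL-(3a+b)x)/(2L³EI)  [x≤a] = -13·(32/3)²·4·(2·(16/3)·16-(3·(16/3)+(32/3))·4)/(2·16³·100000) = -13/28125 rad
Superposition: θ = Σ θ_i = 1261/562500 rad ≈ 0.002242 rad

θ(4) = 1261/562500 rad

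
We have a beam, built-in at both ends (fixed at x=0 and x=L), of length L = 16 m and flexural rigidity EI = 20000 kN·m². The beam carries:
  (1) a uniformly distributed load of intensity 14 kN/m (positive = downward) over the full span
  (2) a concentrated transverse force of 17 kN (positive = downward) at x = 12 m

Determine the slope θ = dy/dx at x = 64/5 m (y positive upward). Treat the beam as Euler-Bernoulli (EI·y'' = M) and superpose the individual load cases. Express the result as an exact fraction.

θ(64/5) = 7933/312500 rad

Load 1 — uniform load w=14 kN/m over full span:
  θ_1 = -wx(L-x)(L-2x)/(12EI) = -14·(64/5)·(16-(64/5))·(16-2·(64/5))/(12·20000) = 1792/78125 rad
Load 2 — point force P=17 kN at a=12 m (b=L-a=4):
  θ_2 = Pa²(L-x)(2bL-(3b+a)(L-x))/(2L³EI)  [x>a] = 17·12²·(16-(64/5))·(2·4·16-(3·4+12)·(16-(64/5)))/(2·16³·20000) = 153/62500 rad
Superposition: θ = Σ θ_i = 7933/312500 rad ≈ 0.025386 rad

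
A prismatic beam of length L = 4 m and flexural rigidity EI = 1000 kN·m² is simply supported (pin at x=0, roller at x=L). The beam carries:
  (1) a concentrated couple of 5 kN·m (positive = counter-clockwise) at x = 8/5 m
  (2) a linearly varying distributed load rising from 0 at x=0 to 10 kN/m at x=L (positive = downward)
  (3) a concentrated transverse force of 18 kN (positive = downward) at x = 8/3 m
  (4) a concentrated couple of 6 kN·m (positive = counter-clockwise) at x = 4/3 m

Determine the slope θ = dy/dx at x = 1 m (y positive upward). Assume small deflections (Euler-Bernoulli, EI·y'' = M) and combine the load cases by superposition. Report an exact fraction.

Load 1 — applied couple M₀=5 kN·m at a=8/5 m (b=L-a=12/5):
  θ_1 = (M₀x²/(2L)+C₁)/EI  [x≤a] with C₁=M₀(3b²-L²)/(6L)=4/15 = (5·1²/(2·4)+(4/15))/1000 = 107/120000 rad
Load 2 — triangular load w₀=10 kN/m (0→w₀ over full span):
  θ_2 = -w₀(7L⁴-30L²x²+15x⁴)/(360LEI) = -10·(7·4⁴-30·4²·1²+15·1⁴)/(360·4·1000) = -1327/144000 rad
Load 3 — point force P=18 kN at a=8/3 m (b=L-a=4/3):
  θ_3 = -Pb(L²-b²-3x²)/(6LEI)  [x≤a] = -18·(4/3)·(4²-(4/3)²-3·1²)/(6·4·1000) = -101/9000 rad
Load 4 — applied couple M₀=6 kN·m at a=4/3 m (b=L-a=8/3):
  θ_4 = (M₀x²/(2L)+C₁)/EI  [x≤a] with C₁=M₀(3b²-L²)/(6L)=4/3 = (6·1²/(2·4)+(4/3))/1000 = 1/480 rad
Superposition: θ = Σ θ_i = -1397/80000 rad ≈ -0.017462 rad

θ(1) = -1397/80000 rad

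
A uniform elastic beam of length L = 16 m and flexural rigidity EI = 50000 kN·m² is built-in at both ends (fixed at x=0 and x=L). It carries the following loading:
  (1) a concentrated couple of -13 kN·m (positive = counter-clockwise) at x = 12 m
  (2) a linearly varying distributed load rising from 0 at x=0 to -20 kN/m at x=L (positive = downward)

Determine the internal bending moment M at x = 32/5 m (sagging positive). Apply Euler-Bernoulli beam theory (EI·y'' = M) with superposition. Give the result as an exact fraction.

Load 1 — applied couple M₀=-13 kN·m at a=12 m (b=L-a=4):
  M_1 = R_Ax - M_A  [x≤a] with R_A=-117/128, M_A=-65/16 = (-117/128)·(32/5) - (-65/16) = -143/80 kN·m
Load 2 — triangular load w₀=-20 kN/m (0→w₀ over full span):
  M_2 = 3w₀Lx/20 - w₀L²/30 - w₀x³/(6L) = 3·(-20)·16·(32/5)/20 - (-20)·16²/30 - (-20)·(32/5)³/(6·16) = -2048/25 kN·m
Superposition: M = Σ M_i = -33483/400 kN·m ≈ -83.707500 kN·m

M(32/5) = -33483/400 kN·m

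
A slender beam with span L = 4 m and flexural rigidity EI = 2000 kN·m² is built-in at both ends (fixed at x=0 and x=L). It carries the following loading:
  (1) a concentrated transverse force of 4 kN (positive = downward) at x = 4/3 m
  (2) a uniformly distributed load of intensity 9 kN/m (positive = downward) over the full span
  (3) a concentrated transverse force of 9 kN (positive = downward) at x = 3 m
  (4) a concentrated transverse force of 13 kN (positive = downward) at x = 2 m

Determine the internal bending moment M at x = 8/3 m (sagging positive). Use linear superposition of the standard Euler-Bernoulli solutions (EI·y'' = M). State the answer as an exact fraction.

M(8/3) = 10921/1296 kN·m

Load 1 — point force P=4 kN at a=4/3 m (b=L-a=8/3):
  M_1 = Pa²(a+3b)(L-x)/L³ - Pa²b/L²  [x>a] = 4·(4/3)²·((4/3)+3·(8/3))·(4-(8/3))/4³ - 4·(4/3)²·(8/3)/4² = 16/81 kN·m
Load 2 — uniform load w=9 kN/m over full span:
  M_2 = wLx/2 - wL²/12 - wx²/2 = 9·4·(8/3)/2 - 9·4²/12 - 9·(8/3)²/2 = 4 kN·m
Load 3 — point force P=9 kN at a=3 m (b=L-a=1):
  M_3 = Pb²(3a+b)x/L³ - Pab²/L²  [x≤a] = 9·1²·(3·3+1)·(8/3)/4³ - 9·3·1²/4² = 33/16 kN·m
Load 4 — point force P=13 kN at a=2 m (b=L-a=2):
  M_4 = Pa²(a+3b)(L-x)/L³ - Pa²b/L²  [x>a] = 13·2²·(2+3·2)·(4-(8/3))/4³ - 13·2²·2/4² = 13/6 kN·m
Superposition: M = Σ M_i = 10921/1296 kN·m ≈ 8.426698 kN·m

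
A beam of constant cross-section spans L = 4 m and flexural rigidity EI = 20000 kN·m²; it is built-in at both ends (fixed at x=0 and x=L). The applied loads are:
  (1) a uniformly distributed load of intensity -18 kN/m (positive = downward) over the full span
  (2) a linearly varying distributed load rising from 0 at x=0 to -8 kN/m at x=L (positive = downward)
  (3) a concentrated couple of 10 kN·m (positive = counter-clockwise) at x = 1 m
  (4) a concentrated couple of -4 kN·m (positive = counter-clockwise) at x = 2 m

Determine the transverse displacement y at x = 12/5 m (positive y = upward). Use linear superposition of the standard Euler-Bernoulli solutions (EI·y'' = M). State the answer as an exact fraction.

y(12/5) = 60309/78125000 m

Load 1 — uniform load w=-18 kN/m over full span:
  y_1 = -wx²(L-x)²/(24EI) = -(-18)·(12/5)²·(4-(12/5))²/(24·20000) = 216/390625 m
Load 2 — triangular load w₀=-8 kN/m (0→w₀ over full span):
  y_2 = -w₀x²(L-x)²(x+2L)/(120LEI) = -(-8)·(12/5)²·(4-(12/5))²·((12/5)+2·4)/(120·4·20000) = 1248/9765625 m
Load 3 — applied couple M₀=10 kN·m at a=1 m (b=L-a=3):
  y_3 = (R_Ax³/6 - M_Ax²/2 - M₀(x-a)²/2)/EI  [x>a] with R_A=45/16, M_A=-15/8 = ((45/16)·(12/5)³/6 - (-15/8)·(12/5)²/2 - 10·((12/5)-1)²/2)/20000 = 13/125000 m
Load 4 — applied couple M₀=-4 kN·m at a=2 m (b=L-a=2):
  y_4 = (R_Ax³/6 - M_Ax²/2 - M₀(x-a)²/2)/EI  [x>a] with R_A=-3/2, M_A=-1 = ((-3/2)·(12/5)³/6 - (-1)·(12/5)²/2 - (-4)·((12/5)-2)²/2)/20000 = -1/78125 m
Superposition: y = Σ y_i = 60309/78125000 m ≈ 0.000772 m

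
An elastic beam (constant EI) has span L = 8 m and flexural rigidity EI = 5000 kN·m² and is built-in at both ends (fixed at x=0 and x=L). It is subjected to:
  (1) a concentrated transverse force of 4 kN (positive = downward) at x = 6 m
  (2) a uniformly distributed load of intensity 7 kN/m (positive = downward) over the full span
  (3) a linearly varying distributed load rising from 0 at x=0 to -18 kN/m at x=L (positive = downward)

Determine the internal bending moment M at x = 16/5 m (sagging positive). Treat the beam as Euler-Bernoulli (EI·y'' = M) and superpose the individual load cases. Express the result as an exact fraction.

M(16/5) = -1129/750 kN·m

Load 1 — point force P=4 kN at a=6 m (b=L-a=2):
  M_1 = Pb²(3a+b)x/L³ - Pab²/L²  [x≤a] = 4·2²·(3·6+2)·(16/5)/8³ - 4·6·2²/8² = 1/2 kN·m
Load 2 — uniform load w=7 kN/m over full span:
  M_2 = wLx/2 - wL²/12 - wx²/2 = 7·8·(16/5)/2 - 7·8²/12 - 7·(16/5)²/2 = 1232/75 kN·m
Load 3 — triangular load w₀=-18 kN/m (0→w₀ over full span):
  M_3 = 3w₀Lx/20 - w₀L²/30 - w₀x³/(6L) = 3·(-18)·8·(16/5)/20 - (-18)·8²/30 - (-18)·(16/5)³/(6·8) = -2304/125 kN·m
Superposition: M = Σ M_i = -1129/750 kN·m ≈ -1.505333 kN·m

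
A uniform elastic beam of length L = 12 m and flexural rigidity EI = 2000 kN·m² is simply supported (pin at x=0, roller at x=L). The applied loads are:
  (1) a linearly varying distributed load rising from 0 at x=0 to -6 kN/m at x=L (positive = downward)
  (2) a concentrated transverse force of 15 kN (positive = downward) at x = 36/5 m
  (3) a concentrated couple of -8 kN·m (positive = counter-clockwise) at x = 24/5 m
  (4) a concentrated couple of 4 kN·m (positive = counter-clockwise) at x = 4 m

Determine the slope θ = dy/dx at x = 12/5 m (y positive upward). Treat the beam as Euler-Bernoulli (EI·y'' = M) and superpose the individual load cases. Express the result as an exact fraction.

θ(12/5) = 7556/234375 rad

Load 1 — triangular load w₀=-6 kN/m (0→w₀ over full span):
  θ_1 = -w₀(7L⁴-30L²x²+15x⁴)/(360LEI) = -(-6)·(7·12⁴-30·12²·(12/5)²+15·(12/5)⁴)/(360·12·2000) = 6552/78125 rad
Load 2 — point force P=15 kN at a=36/5 m (b=L-a=24/5):
  θ_2 = -Pb(L²-b²-3x²)/(6LEI)  [x≤a] = -15·(24/5)·(12²-(24/5)²-3·(12/5)²)/(6·12·2000) = -162/3125 rad
Load 3 — applied couple M₀=-8 kN·m at a=24/5 m (b=L-a=36/5):
  θ_3 = (M₀x²/(2L)+C₁)/EI  [x≤a] with C₁=M₀(3b²-L²)/(6L)=-32/25 = ((-8)·(12/5)²/(2·12)+(-32/25))/2000 = -1/625 rad
Load 4 — applied couple M₀=4 kN·m at a=4 m (b=L-a=8):
  θ_4 = (M₀x²/(2L)+C₁)/EI  [x≤a] with C₁=M₀(3b²-L²)/(6L)=8/3 = (4·(12/5)²/(2·12)+(8/3))/2000 = 17/9375 rad
Superposition: θ = Σ θ_i = 7556/234375 rad ≈ 0.032239 rad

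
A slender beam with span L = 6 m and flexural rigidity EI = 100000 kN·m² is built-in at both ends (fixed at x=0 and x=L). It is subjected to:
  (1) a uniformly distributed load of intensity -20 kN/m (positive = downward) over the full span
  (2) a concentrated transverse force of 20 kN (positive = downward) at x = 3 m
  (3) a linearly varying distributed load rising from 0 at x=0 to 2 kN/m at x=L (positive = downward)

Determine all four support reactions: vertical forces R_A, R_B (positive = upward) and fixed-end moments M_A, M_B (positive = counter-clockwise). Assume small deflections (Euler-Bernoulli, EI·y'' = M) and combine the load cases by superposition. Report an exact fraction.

R_A = -241/5 kN, M_A = -213/5 kN·m, R_B = -229/5 kN, M_B = 207/5 kN·m

Load 1 — uniform load w=-20 kN/m over full span:
  R_A = wL/2 = (-20)·6/2 = -60 kN
  M_A = wL²/12 = (-20)·6²/12 = -60 kN·m
  R_B = wL/2 = (-20)·6/2 = -60 kN
  M_B = -wL²/12 = -(-20)·6²/12 = 60 kN·m
Load 2 — point force P=20 kN at a=3 m (b=L-a=3):
  R_A = Pb²(3a+b)/L³ = 20·3²·(3·3+3)/6³ = 10 kN
  M_A = Pab²/L² = 20·3·3²/6² = 15 kN·m
  R_B = Pa²(a+3b)/L³ = 20·3²·(3+3·3)/6³ = 10 kN
  M_B = -Pa²b/L² = -20·3²·3/6² = -15 kN·m
Load 3 — triangular load w₀=2 kN/m (0→w₀ over full span):
  R_A = 3w₀L/20 = 3·2·6/20 = 9/5 kN
  M_A = w₀L²/30 = 2·6²/30 = 12/5 kN·m
  R_B = 7w₀L/20 = 7·2·6/20 = 21/5 kN
  M_B = -w₀L²/20 = -2·6²/20 = -18/5 kN·m
Superposition: R_A = -241/5 kN, M_A = -213/5 kN·m, R_B = -229/5 kN, M_B = 207/5 kN·m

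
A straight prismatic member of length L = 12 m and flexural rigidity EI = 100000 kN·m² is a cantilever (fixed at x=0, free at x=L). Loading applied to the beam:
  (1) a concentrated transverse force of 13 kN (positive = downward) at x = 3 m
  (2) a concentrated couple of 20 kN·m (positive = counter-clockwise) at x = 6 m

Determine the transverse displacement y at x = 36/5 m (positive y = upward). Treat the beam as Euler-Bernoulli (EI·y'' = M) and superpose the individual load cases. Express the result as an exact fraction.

Load 1 — point force P=13 kN at a=3 m (b=L-a=9):
  y_1 = -Pa²(3x-a)/(6EI)  [x>a] = -13·3²·(3·(36/5)-3)/(6·100000) = -3627/1000000 m
Load 2 — applied couple M₀=20 kN·m at a=6 m (b=L-a=6):
  y_2 = M₀a(2x-a)/(2EI)  [x>a] = 20·6·(2·(36/5)-6)/(2·100000) = 63/12500 m
Superposition: y = Σ y_i = 1413/1000000 m ≈ 0.001413 m

y(36/5) = 1413/1000000 m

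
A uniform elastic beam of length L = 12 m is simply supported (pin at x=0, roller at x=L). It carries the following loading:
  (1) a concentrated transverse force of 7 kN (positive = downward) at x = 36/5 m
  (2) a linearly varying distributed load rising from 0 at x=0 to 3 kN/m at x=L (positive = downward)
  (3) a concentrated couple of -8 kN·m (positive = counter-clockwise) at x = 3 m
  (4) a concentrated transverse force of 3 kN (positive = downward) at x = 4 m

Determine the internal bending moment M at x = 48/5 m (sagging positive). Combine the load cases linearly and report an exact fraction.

M(48/5) = 4352/125 kN·m

Load 1 — point force P=7 kN at a=36/5 m (b=L-a=24/5):
  M_1 = Pa(L-x)/L  [x>a] = 7·(36/5)·(12-(48/5))/12 = 252/25 kN·m
Load 2 — triangular load w₀=3 kN/m (0→w₀ over full span):
  M_2 = w₀Lx/6 - w₀x³/(6L) = 3·12·(48/5)/6 - 3·(48/5)³/(6·12) = 2592/125 kN·m
Load 3 — applied couple M₀=-8 kN·m at a=3 m (b=L-a=9):
  M_3 = M₀x/L - M₀  [x>a] = (-8)·(48/5)/12 - (-8) = 8/5 kN·m
Load 4 — point force P=3 kN at a=4 m (b=L-a=8):
  M_4 = Pa(L-x)/L  [x>a] = 3·4·(12-(48/5))/12 = 12/5 kN·m
Superposition: M = Σ M_i = 4352/125 kN·m ≈ 34.816000 kN·m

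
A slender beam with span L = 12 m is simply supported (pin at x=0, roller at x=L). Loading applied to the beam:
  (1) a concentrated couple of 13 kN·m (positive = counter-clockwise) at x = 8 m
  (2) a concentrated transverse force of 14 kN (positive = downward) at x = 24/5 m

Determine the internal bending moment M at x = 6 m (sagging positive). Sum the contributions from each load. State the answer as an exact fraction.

Load 1 — applied couple M₀=13 kN·m at a=8 m (b=L-a=4):
  M_1 = M₀x/L  [x≤a] = 13·6/12 = 13/2 kN·m
Load 2 — point force P=14 kN at a=24/5 m (b=L-a=36/5):
  M_2 = Pa(L-x)/L  [x>a] = 14·(24/5)·(12-6)/12 = 168/5 kN·m
Superposition: M = Σ M_i = 401/10 kN·m ≈ 40.100000 kN·m

M(6) = 401/10 kN·m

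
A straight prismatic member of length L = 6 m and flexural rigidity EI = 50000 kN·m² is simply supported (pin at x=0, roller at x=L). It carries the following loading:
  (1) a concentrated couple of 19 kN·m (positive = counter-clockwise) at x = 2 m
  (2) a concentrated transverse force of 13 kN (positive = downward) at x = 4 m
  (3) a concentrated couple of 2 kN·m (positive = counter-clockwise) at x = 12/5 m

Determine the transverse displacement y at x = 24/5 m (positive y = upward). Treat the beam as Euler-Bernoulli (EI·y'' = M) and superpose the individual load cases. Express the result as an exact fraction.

y(24/5) = -3137/9375000 m

Load 1 — applied couple M₀=19 kN·m at a=2 m (b=L-a=4):
  y_1 = (M₀x³/(6L)-M₀(x-a)²/2+C₁x)/EI  [x>a] with C₁=M₀(3b²-L²)/(6L)=19/3 = (19·(24/5)³/(6·6)-19·((24/5)-2)²/2+(19/3)·(24/5))/50000 = 893/3125000 m
Load 2 — point force P=13 kN at a=4 m (b=L-a=2):
  y_2 = -Pa(L-x)(2Lx-a²-x²)/(6LEI)  [x>a] = -13·4·(6-(24/5))·(2·6·(24/5)-4²-(24/5)²)/(6·6·50000) = -754/1171875 m
Load 3 — applied couple M₀=2 kN·m at a=12/5 m (b=L-a=18/5):
  y_3 = (M₀x³/(6L)-M₀(x-a)²/2+C₁x)/EI  [x>a] with C₁=M₀(3b²-L²)/(6L)=4/25 = (2·(24/5)³/(6·6)-2·((24/5)-(12/5))²/2+(4/25)·(24/5))/50000 = 9/390625 m
Superposition: y = Σ y_i = -3137/9375000 m ≈ -0.000335 m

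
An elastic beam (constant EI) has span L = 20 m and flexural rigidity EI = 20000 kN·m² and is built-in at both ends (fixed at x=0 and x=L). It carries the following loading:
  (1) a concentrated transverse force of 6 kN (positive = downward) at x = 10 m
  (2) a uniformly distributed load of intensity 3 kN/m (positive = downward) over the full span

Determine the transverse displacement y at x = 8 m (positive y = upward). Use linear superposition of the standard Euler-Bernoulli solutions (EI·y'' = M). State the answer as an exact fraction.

Load 1 — point force P=6 kN at a=10 m (b=L-a=10):
  y_1 = -Pb²x²(3aL-(3a+b)x)/(6L³EI)  [x≤a] = -6·10²·8²·(3·10·20-(3·10+10)·8)/(6·20³·20000) = -7/625 m
Load 2 — uniform load w=3 kN/m over full span:
  y_2 = -wx²(L-x)²/(24EI) = -3·8²·(20-8)²/(24·20000) = -36/625 m
Superposition: y = Σ y_i = -43/625 m ≈ -0.068800 m

y(8) = -43/625 m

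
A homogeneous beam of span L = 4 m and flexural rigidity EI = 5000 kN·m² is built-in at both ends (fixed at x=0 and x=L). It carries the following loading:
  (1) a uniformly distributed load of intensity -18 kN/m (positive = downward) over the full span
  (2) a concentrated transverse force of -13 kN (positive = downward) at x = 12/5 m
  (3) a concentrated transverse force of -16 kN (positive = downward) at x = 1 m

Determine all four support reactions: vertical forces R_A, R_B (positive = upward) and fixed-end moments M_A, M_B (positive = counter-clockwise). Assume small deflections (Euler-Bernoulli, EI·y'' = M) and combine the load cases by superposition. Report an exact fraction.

Load 1 — uniform load w=-18 kN/m over full span:
  R_A = wL/2 = (-18)·4/2 = -36 kN
  M_A = wL²/12 = (-18)·4²/12 = -24 kN·m
  R_B = wL/2 = (-18)·4/2 = -36 kN
  M_B = -wL²/12 = -(-18)·4²/12 = 24 kN·m
Load 2 — point force P=-13 kN at a=12/5 m (b=L-a=8/5):
  R_A = Pb²(3a+b)/L³ = (-13)·(8/5)²·(3·(12/5)+(8/5))/4³ = -572/125 kN
  M_A = Pab²/L² = (-13)·(12/5)·(8/5)²/4² = -624/125 kN·m
  R_B = Pa²(a+3b)/L³ = (-13)·(12/5)²·((12/5)+3·(8/5))/4³ = -1053/125 kN
  M_B = -Pa²b/L² = -(-13)·(12/5)²·(8/5)/4² = 936/125 kN·m
Load 3 — point force P=-16 kN at a=1 m (b=L-a=3):
  R_A = Pb²(3a+b)/L³ = (-16)·3²·(3·1+3)/4³ = -27/2 kN
  M_A = Pab²/L² = (-16)·1·3²/4² = -9 kN·m
  R_B = Pa²(a+3b)/L³ = (-16)·1²·(1+3·3)/4³ = -5/2 kN
  M_B = -Pa²b/L² = -(-16)·1²·3/4² = 3 kN·m
Superposition: R_A = -13519/250 kN, M_A = -4749/125 kN·m, R_B = -11731/250 kN, M_B = 4311/125 kN·m

R_A = -13519/250 kN, M_A = -4749/125 kN·m, R_B = -11731/250 kN, M_B = 4311/125 kN·m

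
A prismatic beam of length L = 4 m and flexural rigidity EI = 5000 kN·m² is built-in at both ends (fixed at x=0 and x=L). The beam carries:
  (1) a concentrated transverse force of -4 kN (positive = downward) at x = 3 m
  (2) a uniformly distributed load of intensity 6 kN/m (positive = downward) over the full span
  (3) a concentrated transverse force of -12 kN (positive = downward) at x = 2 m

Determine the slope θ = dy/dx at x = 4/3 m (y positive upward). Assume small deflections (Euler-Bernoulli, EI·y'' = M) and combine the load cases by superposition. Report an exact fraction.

Load 1 — point force P=-4 kN at a=3 m (b=L-a=1):
  θ_1 = -Pb²x(2aL-(3a+b)x)/(2L³EI)  [x≤a] = -(-4)·1²·(4/3)·(2·3·4-(3·3+1)·(4/3))/(2·4³·5000) = 1/11250 rad
Load 2 — uniform load w=6 kN/m over full span:
  θ_2 = -wx(L-x)(L-2x)/(12EI) = -6·(4/3)·(4-(4/3))·(4-2·(4/3))/(12·5000) = -8/16875 rad
Load 3 — point force P=-12 kN at a=2 m (b=L-a=2):
  θ_3 = -Pb²x(2aL-(3a+b)x)/(2L³EI)  [x≤a] = -(-12)·2²·(4/3)·(2·2·4-(3·2+2)·(4/3))/(2·4³·5000) = 1/1875 rad
Superposition: θ = Σ θ_i = 1/6750 rad ≈ 0.000148 rad

θ(4/3) = 1/6750 rad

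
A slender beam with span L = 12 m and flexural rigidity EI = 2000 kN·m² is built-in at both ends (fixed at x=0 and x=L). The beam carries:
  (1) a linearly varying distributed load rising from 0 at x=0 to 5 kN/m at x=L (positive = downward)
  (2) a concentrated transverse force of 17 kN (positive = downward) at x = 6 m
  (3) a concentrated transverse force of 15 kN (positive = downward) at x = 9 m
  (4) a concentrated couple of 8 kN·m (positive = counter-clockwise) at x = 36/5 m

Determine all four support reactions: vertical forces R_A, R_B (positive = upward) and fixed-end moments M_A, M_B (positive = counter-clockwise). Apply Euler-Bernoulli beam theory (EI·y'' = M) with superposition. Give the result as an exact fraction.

Load 1 — triangular load w₀=5 kN/m (0→w₀ over full span):
  R_A = 3w₀L/20 = 3·5·12/20 = 9 kN
  M_A = w₀L²/30 = 5·12²/30 = 24 kN·m
  R_B = 7w₀L/20 = 7·5·12/20 = 21 kN
  M_B = -w₀L²/20 = -5·12²/20 = -36 kN·m
Load 2 — point force P=17 kN at a=6 m (b=L-a=6):
  R_A = Pb²(3a+b)/L³ = 17·6²·(3·6+6)/12³ = 17/2 kN
  M_A = Pab²/L² = 17·6·6²/12² = 51/2 kN·m
  R_B = Pa²(a+3b)/L³ = 17·6²·(6+3·6)/12³ = 17/2 kN
  M_B = -Pa²b/L² = -17·6²·6/12² = -51/2 kN·m
Load 3 — point force P=15 kN at a=9 m (b=L-a=3):
  R_A = Pb²(3a+b)/L³ = 15·3²·(3·9+3)/12³ = 75/32 kN
  M_A = Pab²/L² = 15·9·3²/12² = 135/16 kN·m
  R_B = Pa²(a+3b)/L³ = 15·9²·(9+3·3)/12³ = 405/32 kN
  M_B = -Pa²b/L² = -15·9²·3/12² = -405/16 kN·m
Load 4 — applied couple M₀=8 kN·m at a=36/5 m (b=L-a=24/5):
  R_A = 6M₀ab/L³ = 6·8·(36/5)·(24/5)/12³ = 24/25 kN
  M_A = M₀b(2a-b)/L² = 8·(24/5)·(2·(36/5)-(24/5))/12² = 64/25 kN·m
  R_B = -6M₀ab/L³ = -6·8·(36/5)·(24/5)/12³ = -24/25 kN
  M_B = M₀a(2b-a)/L² = 8·(36/5)·(2·(24/5)-(36/5))/12² = 24/25 kN·m
Superposition: R_A = 16643/800 kN, M_A = 24199/400 kN·m, R_B = 32957/800 kN, M_B = -34341/400 kN·m

R_A = 16643/800 kN, M_A = 24199/400 kN·m, R_B = 32957/800 kN, M_B = -34341/400 kN·m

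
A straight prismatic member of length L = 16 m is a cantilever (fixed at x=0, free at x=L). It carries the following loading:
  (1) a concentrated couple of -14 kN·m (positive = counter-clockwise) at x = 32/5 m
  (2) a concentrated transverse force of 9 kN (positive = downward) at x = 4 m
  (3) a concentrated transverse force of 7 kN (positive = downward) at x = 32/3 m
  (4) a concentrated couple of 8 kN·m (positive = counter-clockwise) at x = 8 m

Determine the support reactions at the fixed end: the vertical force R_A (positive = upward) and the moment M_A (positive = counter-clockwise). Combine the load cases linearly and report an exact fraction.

Load 1 — applied couple M₀=-14 kN·m at a=32/5 m (b=L-a=48/5):
  R_A = 0 kN
  M_A = -M₀ = -(-14) = 14 kN·m
Load 2 — point force P=9 kN at a=4 m (b=L-a=12):
  R_A = P = 9 kN
  M_A = Pa = 9·4 = 36 kN·m
Load 3 — point force P=7 kN at a=32/3 m (b=L-a=16/3):
  R_A = P = 7 kN
  M_A = Pa = 7·(32/3) = 224/3 kN·m
Load 4 — applied couple M₀=8 kN·m at a=8 m (b=L-a=8):
  R_A = 0 kN
  M_A = -M₀ = -8 kN·m
Superposition: R_A = 16 kN, M_A = 350/3 kN·m

R_A = 16 kN, M_A = 350/3 kN·m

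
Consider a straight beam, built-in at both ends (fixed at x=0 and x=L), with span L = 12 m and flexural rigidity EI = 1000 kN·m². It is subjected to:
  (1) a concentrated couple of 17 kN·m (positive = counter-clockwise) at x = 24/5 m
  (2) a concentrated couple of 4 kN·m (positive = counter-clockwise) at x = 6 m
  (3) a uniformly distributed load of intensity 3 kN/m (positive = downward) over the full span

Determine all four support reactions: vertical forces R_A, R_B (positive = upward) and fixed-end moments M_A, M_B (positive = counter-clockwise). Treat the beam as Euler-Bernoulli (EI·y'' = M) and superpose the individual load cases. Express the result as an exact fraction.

Load 1 — applied couple M₀=17 kN·m at a=24/5 m (b=L-a=36/5):
  R_A = 6M₀ab/L³ = 6·17·(24/5)·(36/5)/12³ = 51/25 kN
  M_A = M₀b(2a-b)/L² = 17·(36/5)·(2·(24/5)-(36/5))/12² = 51/25 kN·m
  R_B = -6M₀ab/L³ = -6·17·(24/5)·(36/5)/12³ = -51/25 kN
  M_B = M₀a(2b-a)/L² = 17·(24/5)·(2·(36/5)-(24/5))/12² = 136/25 kN·m
Load 2 — applied couple M₀=4 kN·m at a=6 m (b=L-a=6):
  R_A = 6M₀ab/L³ = 6·4·6·6/12³ = 1/2 kN
  M_A = M₀b(2a-b)/L² = 4·6·(2·6-6)/12² = 1 kN·m
  R_B = -6M₀ab/L³ = -6·4·6·6/12³ = -1/2 kN
  M_B = M₀a(2b-a)/L² = 4·6·(2·6-6)/12² = 1 kN·m
Load 3 — uniform load w=3 kN/m over full span:
  R_A = wL/2 = 3·12/2 = 18 kN
  M_A = wL²/12 = 3·12²/12 = 36 kN·m
  R_B = wL/2 = 3·12/2 = 18 kN
  M_B = -wL²/12 = -3·12²/12 = -36 kN·m
Superposition: R_A = 1027/50 kN, M_A = 976/25 kN·m, R_B = 773/50 kN, M_B = -739/25 kN·m

R_A = 1027/50 kN, M_A = 976/25 kN·m, R_B = 773/50 kN, M_B = -739/25 kN·m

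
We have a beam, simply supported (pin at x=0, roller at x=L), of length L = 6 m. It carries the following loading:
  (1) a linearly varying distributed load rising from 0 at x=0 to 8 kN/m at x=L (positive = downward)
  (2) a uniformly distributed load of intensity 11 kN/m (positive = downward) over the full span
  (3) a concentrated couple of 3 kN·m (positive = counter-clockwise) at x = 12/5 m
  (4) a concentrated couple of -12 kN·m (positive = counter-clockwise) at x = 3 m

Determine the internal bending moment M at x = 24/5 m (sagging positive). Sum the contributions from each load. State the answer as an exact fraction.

M(24/5) = 5913/125 kN·m

Load 1 — triangular load w₀=8 kN/m (0→w₀ over full span):
  M_1 = w₀Lx/6 - w₀x³/(6L) = 8·6·(24/5)/6 - 8·(24/5)³/(6·6) = 1728/125 kN·m
Load 2 — uniform load w=11 kN/m over full span:
  M_2 = wx(L-x)/2 = 11·(24/5)·(6-(24/5))/2 = 792/25 kN·m
Load 3 — applied couple M₀=3 kN·m at a=12/5 m (b=L-a=18/5):
  M_3 = M₀x/L - M₀  [x>a] = 3·(24/5)/6 - 3 = -3/5 kN·m
Load 4 — applied couple M₀=-12 kN·m at a=3 m (b=L-a=3):
  M_4 = M₀x/L - M₀  [x>a] = (-12)·(24/5)/6 - (-12) = 12/5 kN·m
Superposition: M = Σ M_i = 5913/125 kN·m ≈ 47.304000 kN·m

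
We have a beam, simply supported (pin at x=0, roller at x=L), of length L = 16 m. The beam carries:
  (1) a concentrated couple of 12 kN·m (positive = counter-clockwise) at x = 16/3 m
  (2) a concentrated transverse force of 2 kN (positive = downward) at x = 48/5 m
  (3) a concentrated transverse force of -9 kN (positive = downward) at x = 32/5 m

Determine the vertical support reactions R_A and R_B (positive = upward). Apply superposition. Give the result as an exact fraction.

Load 1 — applied couple M₀=12 kN·m at a=16/3 m (b=L-a=32/3):
  R_A = M₀/L = 12/16 = 3/4 kN
  R_B = -M₀/L = -12/16 = -3/4 kN
Load 2 — point force P=2 kN at a=48/5 m (b=L-a=32/5):
  R_A = Pb/L = 2·(32/5)/16 = 4/5 kN
  R_B = Pa/L = 2·(48/5)/16 = 6/5 kN
Load 3 — point force P=-9 kN at a=32/5 m (b=L-a=48/5):
  R_A = Pb/L = (-9)·(48/5)/16 = -27/5 kN
  R_B = Pa/L = (-9)·(32/5)/16 = -18/5 kN
Superposition: R_A = -77/20 kN, R_B = -63/20 kN

R_A = -77/20 kN, R_B = -63/20 kN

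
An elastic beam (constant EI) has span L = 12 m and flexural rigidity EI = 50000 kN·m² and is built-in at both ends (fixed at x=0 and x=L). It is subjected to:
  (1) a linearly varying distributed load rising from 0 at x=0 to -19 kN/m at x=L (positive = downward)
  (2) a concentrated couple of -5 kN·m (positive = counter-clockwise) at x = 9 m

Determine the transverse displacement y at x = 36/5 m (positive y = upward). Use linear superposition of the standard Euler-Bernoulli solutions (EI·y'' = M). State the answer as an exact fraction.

y(36/5) = 15719751/1562500000 m

Load 1 — triangular load w₀=-19 kN/m (0→w₀ over full span):
  y_1 = -w₀x²(L-x)²(x+2L)/(120LEI) = -(-19)·(36/5)²·(12-(36/5))²·((36/5)+2·12)/(120·12·50000) = 480168/48828125 m
Load 2 — applied couple M₀=-5 kN·m at a=9 m (b=L-a=3):
  y_2 = (R_Ax³/6 - M_Ax²/2)/EI  [x≤a] with R_A=-15/32, M_A=-25/16 = ((-15/32)·(36/5)³/6 - (-25/16)·(36/5)²/2)/50000 = 567/2500000 m
Superposition: y = Σ y_i = 15719751/1562500000 m ≈ 0.010061 m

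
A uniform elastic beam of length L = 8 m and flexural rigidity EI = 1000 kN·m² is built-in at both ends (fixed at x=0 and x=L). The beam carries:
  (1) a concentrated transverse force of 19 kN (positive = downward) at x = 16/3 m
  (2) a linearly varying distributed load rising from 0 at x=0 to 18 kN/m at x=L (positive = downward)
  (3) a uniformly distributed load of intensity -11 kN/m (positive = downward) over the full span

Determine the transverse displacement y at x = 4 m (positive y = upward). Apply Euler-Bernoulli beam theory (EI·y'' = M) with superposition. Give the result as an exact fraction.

Load 1 — point force P=19 kN at a=16/3 m (b=L-a=8/3):
  y_1 = -Pb²x²(3aL-(3a+b)x)/(6L³EI)  [x≤a] = -19·(8/3)²·4²·(3·(16/3)·8-(3·(16/3)+(8/3))·4)/(6·8³·1000) = -76/2025 m
Load 2 — triangular load w₀=18 kN/m (0→w₀ over full span):
  y_2 = -w₀x²(L-x)²(x+2L)/(120LEI) = -18·4²·(8-4)²·(4+2·8)/(120·8·1000) = -12/125 m
Load 3 — uniform load w=-11 kN/m over full span:
  y_3 = -wx²(L-x)²/(24EI) = -(-11)·4²·(8-4)²/(24·1000) = 44/375 m
Superposition: y = Σ y_i = -164/10125 m ≈ -0.016198 m

y(4) = -164/10125 m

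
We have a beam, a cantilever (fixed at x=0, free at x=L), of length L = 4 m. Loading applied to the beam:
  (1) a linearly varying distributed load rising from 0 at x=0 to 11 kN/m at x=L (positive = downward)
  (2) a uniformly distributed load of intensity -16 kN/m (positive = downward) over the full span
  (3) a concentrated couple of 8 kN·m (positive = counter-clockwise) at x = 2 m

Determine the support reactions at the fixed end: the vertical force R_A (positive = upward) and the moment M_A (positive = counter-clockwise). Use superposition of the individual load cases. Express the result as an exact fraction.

Load 1 — triangular load w₀=11 kN/m (0→w₀ over full span):
  R_A = w₀L/2 = 11·4/2 = 22 kN
  M_A = w₀L²/3 = 11·4²/3 = 176/3 kN·m
Load 2 — uniform load w=-16 kN/m over full span:
  R_A = wL = (-16)·4 = -64 kN
  M_A = wL²/2 = (-16)·4²/2 = -128 kN·m
Load 3 — applied couple M₀=8 kN·m at a=2 m (b=L-a=2):
  R_A = 0 kN
  M_A = -M₀ = -8 kN·m
Superposition: R_A = -42 kN, M_A = -232/3 kN·m

R_A = -42 kN, M_A = -232/3 kN·m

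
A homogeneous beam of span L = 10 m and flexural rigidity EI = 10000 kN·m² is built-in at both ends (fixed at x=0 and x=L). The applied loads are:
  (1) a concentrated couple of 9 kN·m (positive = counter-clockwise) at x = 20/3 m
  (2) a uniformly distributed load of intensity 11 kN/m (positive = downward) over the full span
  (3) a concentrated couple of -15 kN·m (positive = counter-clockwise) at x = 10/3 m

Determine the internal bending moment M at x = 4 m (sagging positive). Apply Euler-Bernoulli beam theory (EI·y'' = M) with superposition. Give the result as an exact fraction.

Load 1 — applied couple M₀=9 kN·m at a=20/3 m (b=L-a=10/3):
  M_1 = R_Ax - M_A  [x≤a] with R_A=6/5, M_A=3 = (6/5)·4 - 3 = 9/5 kN·m
Load 2 — uniform load w=11 kN/m over full span:
  M_2 = wLx/2 - wL²/12 - wx²/2 = 11·10·4/2 - 11·10²/12 - 11·4²/2 = 121/3 kN·m
Load 3 — applied couple M₀=-15 kN·m at a=10/3 m (b=L-a=20/3):
  M_3 = R_Ax - M_A - M₀  [x>a] with R_A=-2, M_A=0 = (-2)·4 - 0 - (-15) = 7 kN·m
Superposition: M = Σ M_i = 737/15 kN·m ≈ 49.133333 kN·m

M(4) = 737/15 kN·m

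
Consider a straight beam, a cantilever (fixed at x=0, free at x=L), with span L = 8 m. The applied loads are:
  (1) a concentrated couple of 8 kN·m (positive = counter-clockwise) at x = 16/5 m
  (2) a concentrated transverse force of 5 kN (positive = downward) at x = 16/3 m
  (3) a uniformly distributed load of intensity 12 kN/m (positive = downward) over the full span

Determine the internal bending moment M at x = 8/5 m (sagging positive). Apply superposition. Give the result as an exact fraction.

Load 1 — applied couple M₀=8 kN·m at a=16/5 m (b=L-a=24/5):
  M_1 = M₀  [x≤a] = 8 = 8 kN·m
Load 2 — point force P=5 kN at a=16/3 m (b=L-a=8/3):
  M_2 = -P(a-x)  [x≤a] = -5·((16/3)-(8/5)) = -56/3 kN·m
Load 3 — uniform load w=12 kN/m over full span:
  M_3 = -w(L-x)²/2 = -12·(8-(8/5))²/2 = -6144/25 kN·m
Superposition: M = Σ M_i = -19232/75 kN·m ≈ -256.426667 kN·m

M(8/5) = -19232/75 kN·m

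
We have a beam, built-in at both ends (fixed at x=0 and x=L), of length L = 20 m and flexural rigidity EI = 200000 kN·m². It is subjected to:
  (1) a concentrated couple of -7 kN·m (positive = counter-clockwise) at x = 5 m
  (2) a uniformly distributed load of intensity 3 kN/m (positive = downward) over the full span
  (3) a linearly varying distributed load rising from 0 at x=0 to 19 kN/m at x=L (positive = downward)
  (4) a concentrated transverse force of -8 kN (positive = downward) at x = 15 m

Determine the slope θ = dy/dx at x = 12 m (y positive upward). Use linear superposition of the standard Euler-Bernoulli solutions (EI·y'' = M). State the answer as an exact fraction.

θ(12) = 3441/2000000 rad

Load 1 — applied couple M₀=-7 kN·m at a=5 m (b=L-a=15):
  θ_1 = (R_Ax²/2 - M_Ax - M₀(x-a))/EI  [x>a] with R_A=-63/160, M_A=21/16 = ((-63/160)·12²/2 - (21/16)·12 - (-7)·(12-5))/200000 = 49/2000000 rad
Load 2 — uniform load w=3 kN/m over full span:
  θ_2 = -wx(L-x)(L-2x)/(12EI) = -3·12·(20-12)·(20-2·12)/(12·200000) = 3/6250 rad
Load 3 — triangular load w₀=19 kN/m (0→w₀ over full span):
  θ_3 = -w₀(2x(L-x)(L-2x)(x+2L)+x²(L-x)²)/(120LEI) = -19·(2·12·(20-12)·(20-2·12)·(12+2·20)+12²·(20-12)²)/(120·20·200000) = 19/15625 rad
Load 4 — point force P=-8 kN at a=15 m (b=L-a=5):
  θ_4 = -Pb²x(2aL-(3a+b)x)/(2L³EI)  [x≤a] = -(-8)·5²·12·(2·15·20-(3·15+5)·12)/(2·20³·200000) = 0 rad
Superposition: θ = Σ θ_i = 3441/2000000 rad ≈ 0.001721 rad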